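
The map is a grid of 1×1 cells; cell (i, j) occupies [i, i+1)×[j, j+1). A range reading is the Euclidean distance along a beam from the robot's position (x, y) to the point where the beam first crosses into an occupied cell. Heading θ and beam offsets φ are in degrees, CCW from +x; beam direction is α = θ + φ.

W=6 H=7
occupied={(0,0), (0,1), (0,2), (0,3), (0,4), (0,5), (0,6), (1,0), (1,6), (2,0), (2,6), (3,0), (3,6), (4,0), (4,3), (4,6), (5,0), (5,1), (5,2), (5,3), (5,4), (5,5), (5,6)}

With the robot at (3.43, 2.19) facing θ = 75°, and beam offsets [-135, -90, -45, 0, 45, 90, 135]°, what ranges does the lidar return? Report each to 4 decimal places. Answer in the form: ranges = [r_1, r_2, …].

ranges = [1.3741, 1.6254, 1.6200, 3.9444, 4.3994, 2.5157, 2.3800]

beam 1: φ=-135°, α=300°
  cosα=0.5000 sinα=-0.8660 | (3,2) | tMaxX 1.1400 tMaxY 0.2194 | tΔX 2.0000 tΔY 1.1547
    t=0.2194 [y] (3,1)
    t=1.1400 [x] (4,1)
    t=1.3741 [y] (4,0) — stop
  → r_1 = 1.3741
beam 2: φ=-90°, α=345°
  cosα=0.9659 sinα=-0.2588 | (3,2) | tMaxX 0.5901 tMaxY 0.7341 | tΔX 1.0353 tΔY 3.8637
    t=0.5901 [x] (4,2)
    t=0.7341 [y] (4,1)
    t=1.6254 [x] (5,1) — stop
  → r_2 = 1.6254
beam 3: φ=-45°, α=30°
  cosα=0.8660 sinα=0.5000 | (3,2) | tMaxX 0.6582 tMaxY 1.6200 | tΔX 1.1547 tΔY 2.0000
    t=0.6582 [x] (4,2)
    t=1.6200 [y] (4,3) — stop
  → r_3 = 1.6200
beam 4: φ=0°, α=75°
  cosα=0.2588 sinα=0.9659 | (3,2) | tMaxX 2.2023 tMaxY 0.8386 | tΔX 3.8637 tΔY 1.0353
    t=0.8386 [y] (3,3)
    t=1.8738 [y] (3,4)
    t=2.2023 [x] (4,4)
    t=2.9091 [y] (4,5)
    t=3.9444 [y] (4,6) — stop
  → r_4 = 3.9444
beam 5: φ=45°, α=120°
  cosα=-0.5000 sinα=0.8660 | (3,2) | tMaxX 0.8600 tMaxY 0.9353 | tΔX 2.0000 tΔY 1.1547
    t=0.8600 [x] (2,2)
    t=0.9353 [y] (2,3)
    t=2.0900 [y] (2,4)
    t=2.8600 [x] (1,4)
    t=3.2447 [y] (1,5)
    t=4.3994 [y] (1,6) — stop
  → r_5 = 4.3994
beam 6: φ=90°, α=165°
  cosα=-0.9659 sinα=0.2588 | (3,2) | tMaxX 0.4452 tMaxY 3.1296 | tΔX 1.0353 tΔY 3.8637
    t=0.4452 [x] (2,2)
    t=1.4804 [x] (1,2)
    t=2.5157 [x] (0,2) — stop
  → r_6 = 2.5157
beam 7: φ=135°, α=210°
  cosα=-0.8660 sinα=-0.5000 | (3,2) | tMaxX 0.4965 tMaxY 0.3800 | tΔX 1.1547 tΔY 2.0000
    t=0.3800 [y] (3,1)
    t=0.4965 [x] (2,1)
    t=1.6512 [x] (1,1)
    t=2.3800 [y] (1,0) — stop
  → r_7 = 2.3800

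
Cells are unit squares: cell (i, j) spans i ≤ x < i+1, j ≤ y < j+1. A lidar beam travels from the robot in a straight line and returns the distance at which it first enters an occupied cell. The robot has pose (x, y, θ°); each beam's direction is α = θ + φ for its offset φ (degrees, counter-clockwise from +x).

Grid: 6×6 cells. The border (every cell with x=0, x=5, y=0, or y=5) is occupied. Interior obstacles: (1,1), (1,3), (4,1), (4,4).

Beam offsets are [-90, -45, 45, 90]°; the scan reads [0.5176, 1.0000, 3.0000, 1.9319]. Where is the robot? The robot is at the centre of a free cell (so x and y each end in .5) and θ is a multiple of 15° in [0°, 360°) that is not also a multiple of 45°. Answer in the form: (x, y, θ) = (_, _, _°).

(x, y, θ) = (2.5, 1.5, 15°)

The pose lattice has 12·16 = 192 candidates. Test each by forward raycasting.
  (3.5, 3.5, 120°): beam 1 = 1.0000 ≠ 0.5176 ✗
  (1.5, 2.5, 15°): beam 2 = 2.8868 ≠ 1.0000 ✗
  (3.5, 3.5, 150°): beam 1 = 1.0000 ≠ 0.5176 ✗
  (3.5, 3.5, 15°): beam 1 = 1.9319 ≠ 0.5176 ✗
  …
  (2.5, 1.5, 15°): r_1=0.5176, r_2=1.0000, r_3=3.0000, r_4=1.9319 — all match ✓
No second candidate reproduces the full scan.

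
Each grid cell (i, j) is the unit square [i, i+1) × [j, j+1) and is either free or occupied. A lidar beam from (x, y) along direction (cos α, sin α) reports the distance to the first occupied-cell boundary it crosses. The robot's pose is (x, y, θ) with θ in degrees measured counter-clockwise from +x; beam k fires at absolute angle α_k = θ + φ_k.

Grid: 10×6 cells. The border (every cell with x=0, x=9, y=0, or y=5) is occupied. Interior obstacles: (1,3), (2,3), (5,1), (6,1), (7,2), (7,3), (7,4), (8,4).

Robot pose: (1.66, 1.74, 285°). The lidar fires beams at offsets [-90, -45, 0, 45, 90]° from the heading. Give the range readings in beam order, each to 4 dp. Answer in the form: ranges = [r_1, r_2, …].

beam 1: φ=-90°, α=195°
  direction (-0.9659, -0.2588); cell (1,1); t to first gridline: x 0.6833, y 2.8591 (then +1.0353 / +3.8637)
    (0,1) via x @ 0.6833  # hit
  → r_1 = 0.6833
beam 2: φ=-45°, α=240°
  direction (-0.5000, -0.8660); cell (1,1); t to first gridline: x 1.3200, y 0.8545 (then +2.0000 / +1.1547)
    (1,0) via y @ 0.8545  # hit
  → r_2 = 0.8545
beam 3: φ=0°, α=285°
  direction (0.2588, -0.9659); cell (1,1); t to first gridline: x 1.3137, y 0.7661 (then +3.8637 / +1.0353)
    (1,0) via y @ 0.7661  # hit
  → r_3 = 0.7661
beam 4: φ=45°, α=330°
  direction (0.8660, -0.5000); cell (1,1); t to first gridline: x 0.3926, y 1.4800 (then +1.1547 / +2.0000)
    (2,1) via x @ 0.3926
    (2,0) via y @ 1.4800  # hit
  → r_4 = 1.4800
beam 5: φ=90°, α=15°
  direction (0.9659, 0.2588); cell (1,1); t to first gridline: x 0.3520, y 1.0046 (then +1.0353 / +3.8637)
    (2,1) via x @ 0.3520
    (2,2) via y @ 1.0046
    (3,2) via x @ 1.3873
    (4,2) via x @ 2.4225
    (5,2) via x @ 3.4578
    (6,2) via x @ 4.4931
    (6,3) via y @ 4.8683
    (7,3) via x @ 5.5284  # hit
  → r_5 = 5.5284

ranges = [0.6833, 0.8545, 0.7661, 1.4800, 5.5284]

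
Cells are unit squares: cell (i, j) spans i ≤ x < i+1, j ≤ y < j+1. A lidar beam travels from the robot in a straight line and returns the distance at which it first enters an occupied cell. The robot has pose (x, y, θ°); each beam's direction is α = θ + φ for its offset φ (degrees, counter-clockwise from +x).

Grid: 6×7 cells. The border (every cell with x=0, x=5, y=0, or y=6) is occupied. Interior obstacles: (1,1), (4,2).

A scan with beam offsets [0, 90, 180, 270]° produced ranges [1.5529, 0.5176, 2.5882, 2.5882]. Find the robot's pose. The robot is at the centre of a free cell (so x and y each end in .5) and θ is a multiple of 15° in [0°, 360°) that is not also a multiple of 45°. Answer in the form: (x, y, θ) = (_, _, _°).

Candidates: 18 free-cell centres × 16 headings = 288 poses. Raycast each; keep the one whose scan matches to 4 dp.
  (4.5, 5.5, 75°): beam 1 = 0.5176 ≠ 1.5529 ✗
  (4.5, 5.5, 255°): beam 1 = 4.6587 ≠ 1.5529 ✗
  (3.5, 3.5, 255°): beam 1 = 2.5882 ≠ 1.5529 ✗
  (1.5, 3.5, 15°): beam 1 = 3.6235 ≠ 1.5529 ✗
  …
  (3.5, 5.5, 15°): r_1=1.5529, r_2=0.5176, r_3=2.5882, r_4=2.5882 — all match ✓
Only this pose fits every beam.

(x, y, θ) = (3.5, 5.5, 15°)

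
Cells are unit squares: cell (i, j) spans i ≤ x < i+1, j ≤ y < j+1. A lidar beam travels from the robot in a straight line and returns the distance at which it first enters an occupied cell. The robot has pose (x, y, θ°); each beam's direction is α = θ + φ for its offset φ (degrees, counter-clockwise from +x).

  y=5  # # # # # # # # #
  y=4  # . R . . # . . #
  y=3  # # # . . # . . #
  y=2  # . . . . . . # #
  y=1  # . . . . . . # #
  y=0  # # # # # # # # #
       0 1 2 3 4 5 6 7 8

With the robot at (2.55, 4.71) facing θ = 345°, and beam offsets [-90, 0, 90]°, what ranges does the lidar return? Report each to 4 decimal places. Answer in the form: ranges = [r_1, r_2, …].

ranges = [0.7350, 2.5364, 0.3002]

beam 1: φ=-90°, α=255°
  direction (-0.2588, -0.9659); cell (2,4); t to first gridline: x 2.1250, y 0.7350 (then +3.8637 / +1.0353)
    (2,3) via y @ 0.7350  # hit
  → r_1 = 0.7350
beam 2: φ=0°, α=345°
  direction (0.9659, -0.2588); cell (2,4); t to first gridline: x 0.4659, y 2.7432 (then +1.0353 / +3.8637)
    (3,4) via x @ 0.4659
    (4,4) via x @ 1.5012
    (5,4) via x @ 2.5364  # hit
  → r_2 = 2.5364
beam 3: φ=90°, α=75°
  direction (0.2588, 0.9659); cell (2,4); t to first gridline: x 1.7387, y 0.3002 (then +3.8637 / +1.0353)
    (2,5) via y @ 0.3002  # hit
  → r_3 = 0.3002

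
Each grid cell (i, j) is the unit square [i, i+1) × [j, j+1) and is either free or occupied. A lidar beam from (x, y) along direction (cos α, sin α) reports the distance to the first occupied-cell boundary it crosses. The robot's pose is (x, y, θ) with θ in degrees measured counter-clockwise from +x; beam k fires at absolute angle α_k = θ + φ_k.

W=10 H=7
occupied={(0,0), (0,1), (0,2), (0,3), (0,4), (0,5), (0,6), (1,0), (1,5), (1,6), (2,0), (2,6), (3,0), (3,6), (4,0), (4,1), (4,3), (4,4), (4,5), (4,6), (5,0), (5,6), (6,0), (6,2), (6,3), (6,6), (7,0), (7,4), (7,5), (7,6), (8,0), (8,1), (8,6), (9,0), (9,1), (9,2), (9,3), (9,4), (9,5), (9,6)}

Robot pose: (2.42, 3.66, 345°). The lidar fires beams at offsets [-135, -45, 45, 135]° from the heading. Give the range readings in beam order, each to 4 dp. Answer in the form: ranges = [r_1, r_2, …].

beam 1: φ=-135°, α=210°
  cosα=-0.8660 sinα=-0.5000 | (2,3) | tMaxX 0.4850 tMaxY 1.3200 | tΔX 1.1547 tΔY 2.0000
    t=0.4850 [x] (1,3)
    t=1.3200 [y] (1,2)
    t=1.6397 [x] (0,2) — stop
  → r_1 = 1.6397
beam 2: φ=-45°, α=300°
  cosα=0.5000 sinα=-0.8660 | (2,3) | tMaxX 1.1600 tMaxY 0.7621 | tΔX 2.0000 tΔY 1.1547
    t=0.7621 [y] (2,2)
    t=1.1600 [x] (3,2)
    t=1.9168 [y] (3,1)
    t=3.0715 [y] (3,0) — stop
  → r_2 = 3.0715
beam 3: φ=45°, α=30°
  cosα=0.8660 sinα=0.5000 | (2,3) | tMaxX 0.6697 tMaxY 0.6800 | tΔX 1.1547 tΔY 2.0000
    t=0.6697 [x] (3,3)
    t=0.6800 [y] (3,4)
    t=1.8244 [x] (4,4) — stop
  → r_3 = 1.8244
beam 4: φ=135°, α=120°
  cosα=-0.5000 sinα=0.8660 | (2,3) | tMaxX 0.8400 tMaxY 0.3926 | tΔX 2.0000 tΔY 1.1547
    t=0.3926 [y] (2,4)
    t=0.8400 [x] (1,4)
    t=1.5473 [y] (1,5) — stop
  → r_4 = 1.5473

ranges = [1.6397, 3.0715, 1.8244, 1.5473]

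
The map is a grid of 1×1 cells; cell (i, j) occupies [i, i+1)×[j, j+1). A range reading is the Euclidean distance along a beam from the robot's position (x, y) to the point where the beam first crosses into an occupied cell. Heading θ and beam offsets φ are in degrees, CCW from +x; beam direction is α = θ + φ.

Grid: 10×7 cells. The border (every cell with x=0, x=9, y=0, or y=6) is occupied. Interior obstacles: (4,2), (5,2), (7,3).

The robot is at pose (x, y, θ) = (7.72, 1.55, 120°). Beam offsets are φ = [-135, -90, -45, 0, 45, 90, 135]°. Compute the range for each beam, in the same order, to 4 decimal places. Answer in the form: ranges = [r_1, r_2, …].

ranges = [1.3252, 1.4780, 4.6070, 5.1384, 1.7807, 1.1000, 0.5694]

beam 1: φ=-135°, α=345°
  cosα=0.9659 sinα=-0.2588 | (7,1) | tMaxX 0.2899 tMaxY 2.1250 | tΔX 1.0353 tΔY 3.8637
    t=0.2899 [x] (8,1)
    t=1.3252 [x] (9,1) — stop
  → r_1 = 1.3252
beam 2: φ=-90°, α=30°
  cosα=0.8660 sinα=0.5000 | (7,1) | tMaxX 0.3233 tMaxY 0.9000 | tΔX 1.1547 tΔY 2.0000
    t=0.3233 [x] (8,1)
    t=0.9000 [y] (8,2)
    t=1.4780 [x] (9,2) — stop
  → r_2 = 1.4780
beam 3: φ=-45°, α=75°
  cosα=0.2588 sinα=0.9659 | (7,1) | tMaxX 1.0818 tMaxY 0.4659 | tΔX 3.8637 tΔY 1.0353
    t=0.4659 [y] (7,2)
    t=1.0818 [x] (8,2)
    t=1.5012 [y] (8,3)
    t=2.5364 [y] (8,4)
    t=3.5717 [y] (8,5)
    t=4.6070 [y] (8,6) — stop
  → r_3 = 4.6070
beam 4: φ=0°, α=120°
  cosα=-0.5000 sinα=0.8660 | (7,1) | tMaxX 1.4400 tMaxY 0.5196 | tΔX 2.0000 tΔY 1.1547
    t=0.5196 [y] (7,2)
    t=1.4400 [x] (6,2)
    t=1.6743 [y] (6,3)
    t=2.8290 [y] (6,4)
    t=3.4400 [x] (5,4)
    t=3.9837 [y] (5,5)
    t=5.1384 [y] (5,6) — stop
  → r_4 = 5.1384
beam 5: φ=45°, α=165°
  cosα=-0.9659 sinα=0.2588 | (7,1) | tMaxX 0.7454 tMaxY 1.7387 | tΔX 1.0353 tΔY 3.8637
    t=0.7454 [x] (6,1)
    t=1.7387 [y] (6,2)
    t=1.7807 [x] (5,2) — stop
  → r_5 = 1.7807
beam 6: φ=90°, α=210°
  cosα=-0.8660 sinα=-0.5000 | (7,1) | tMaxX 0.8314 tMaxY 1.1000 | tΔX 1.1547 tΔY 2.0000
    t=0.8314 [x] (6,1)
    t=1.1000 [y] (6,0) — stop
  → r_6 = 1.1000
beam 7: φ=135°, α=255°
  cosα=-0.2588 sinα=-0.9659 | (7,1) | tMaxX 2.7819 tMaxY 0.5694 | tΔX 3.8637 tΔY 1.0353
    t=0.5694 [y] (7,0) — stop
  → r_7 = 0.5694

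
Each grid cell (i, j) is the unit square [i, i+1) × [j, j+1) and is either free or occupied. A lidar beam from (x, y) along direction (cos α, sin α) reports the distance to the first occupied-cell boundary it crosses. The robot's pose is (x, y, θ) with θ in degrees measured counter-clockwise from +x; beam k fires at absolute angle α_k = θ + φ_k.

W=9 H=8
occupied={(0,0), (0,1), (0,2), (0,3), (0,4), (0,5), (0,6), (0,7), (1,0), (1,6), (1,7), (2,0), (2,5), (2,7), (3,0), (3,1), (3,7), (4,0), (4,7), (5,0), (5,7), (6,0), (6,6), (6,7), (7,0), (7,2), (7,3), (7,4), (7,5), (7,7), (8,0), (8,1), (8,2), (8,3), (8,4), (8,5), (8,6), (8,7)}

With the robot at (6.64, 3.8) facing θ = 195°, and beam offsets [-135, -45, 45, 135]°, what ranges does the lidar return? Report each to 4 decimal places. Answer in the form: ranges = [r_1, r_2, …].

ranges = [0.7200, 4.2031, 3.2332, 0.4157]

beam 1: φ=-135°, α=60°
  direction (0.5000, 0.8660); cell (6,3); t to first gridline: x 0.7200, y 0.2309 (then +2.0000 / +1.1547)
    (6,4) via y @ 0.2309
    (7,4) via x @ 0.7200  # hit
  → r_1 = 0.7200
beam 2: φ=-45°, α=150°
  direction (-0.8660, 0.5000); cell (6,3); t to first gridline: x 0.7390, y 0.4000 (then +1.1547 / +2.0000)
    (6,4) via y @ 0.4000
    (5,4) via x @ 0.7390
    (4,4) via x @ 1.8937
    (4,5) via y @ 2.4000
    (3,5) via x @ 3.0484
    (2,5) via x @ 4.2031  # hit
  → r_2 = 4.2031
beam 3: φ=45°, α=240°
  direction (-0.5000, -0.8660); cell (6,3); t to first gridline: x 1.2800, y 0.9238 (then +2.0000 / +1.1547)
    (6,2) via y @ 0.9238
    (5,2) via x @ 1.2800
    (5,1) via y @ 2.0785
    (5,0) via y @ 3.2332  # hit
  → r_3 = 3.2332
beam 4: φ=135°, α=330°
  direction (0.8660, -0.5000); cell (6,3); t to first gridline: x 0.4157, y 1.6000 (then +1.1547 / +2.0000)
    (7,3) via x @ 0.4157  # hit
  → r_4 = 0.4157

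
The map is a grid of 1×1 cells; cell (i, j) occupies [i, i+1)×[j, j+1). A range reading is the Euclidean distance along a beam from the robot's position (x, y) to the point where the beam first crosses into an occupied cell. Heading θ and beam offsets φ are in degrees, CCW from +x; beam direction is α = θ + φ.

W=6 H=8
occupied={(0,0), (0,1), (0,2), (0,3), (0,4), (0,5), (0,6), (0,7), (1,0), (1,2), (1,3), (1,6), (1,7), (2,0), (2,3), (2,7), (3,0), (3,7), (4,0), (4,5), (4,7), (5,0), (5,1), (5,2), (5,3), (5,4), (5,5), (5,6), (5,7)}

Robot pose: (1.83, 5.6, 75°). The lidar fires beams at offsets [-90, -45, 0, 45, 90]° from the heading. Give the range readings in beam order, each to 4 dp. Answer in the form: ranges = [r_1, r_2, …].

beam 1: φ=-90°, α=345°
  direction (0.9659, -0.2588); cell (1,5); t to first gridline: x 0.1760, y 2.3182 (then +1.0353 / +3.8637)
    (2,5) via x @ 0.1760
    (3,5) via x @ 1.2113
    (4,5) via x @ 2.2465  # hit
  → r_1 = 2.2465
beam 2: φ=-45°, α=30°
  direction (0.8660, 0.5000); cell (1,5); t to first gridline: x 0.1963, y 0.8000 (then +1.1547 / +2.0000)
    (2,5) via x @ 0.1963
    (2,6) via y @ 0.8000
    (3,6) via x @ 1.3510
    (4,6) via x @ 2.5057
    (4,7) via y @ 2.8000  # hit
  → r_2 = 2.8000
beam 3: φ=0°, α=75°
  direction (0.2588, 0.9659); cell (1,5); t to first gridline: x 0.6568, y 0.4141 (then +3.8637 / +1.0353)
    (1,6) via y @ 0.4141  # hit
  → r_3 = 0.4141
beam 4: φ=45°, α=120°
  direction (-0.5000, 0.8660); cell (1,5); t to first gridline: x 1.6600, y 0.4619 (then +2.0000 / +1.1547)
    (1,6) via y @ 0.4619  # hit
  → r_4 = 0.4619
beam 5: φ=90°, α=165°
  direction (-0.9659, 0.2588); cell (1,5); t to first gridline: x 0.8593, y 1.5455 (then +1.0353 / +3.8637)
    (0,5) via x @ 0.8593  # hit
  → r_5 = 0.8593

ranges = [2.2465, 2.8000, 0.4141, 0.4619, 0.8593]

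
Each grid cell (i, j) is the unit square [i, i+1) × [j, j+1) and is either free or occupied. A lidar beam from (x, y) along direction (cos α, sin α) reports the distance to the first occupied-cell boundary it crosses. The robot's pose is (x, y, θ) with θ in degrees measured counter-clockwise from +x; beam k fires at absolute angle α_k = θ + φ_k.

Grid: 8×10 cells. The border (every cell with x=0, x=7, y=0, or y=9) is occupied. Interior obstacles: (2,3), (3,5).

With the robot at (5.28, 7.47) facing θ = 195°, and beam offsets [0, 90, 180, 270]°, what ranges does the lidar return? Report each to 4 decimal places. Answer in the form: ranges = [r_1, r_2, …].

beam 1: φ=0°, α=195°
  d=(-0.9659,-0.2588)  start (5,7)  tX=0.2899 tY=1.8159  stride 1/|dx|=1.0353 1/|dy|=3.8637
    cross x-line → (4,7), t=0.2899
    cross x-line → (3,7), t=1.3252
    cross y-line → (3,6), t=1.8159
    cross x-line → (2,6), t=2.3604
    cross x-line → (1,6), t=3.3957
    cross x-line → (0,6), t=4.4310 (wall)
  → r_1 = 4.4310
beam 2: φ=90°, α=285°
  d=(0.2588,-0.9659)  start (5,7)  tX=2.7819 tY=0.4866  stride 1/|dx|=3.8637 1/|dy|=1.0353
    cross y-line → (5,6), t=0.4866
    cross y-line → (5,5), t=1.5219
    cross y-line → (5,4), t=2.5571
    cross x-line → (6,4), t=2.7819
    cross y-line → (6,3), t=3.5924
    cross y-line → (6,2), t=4.6277
    cross y-line → (6,1), t=5.6630
    cross x-line → (7,1), t=6.6456 (wall)
  → r_2 = 6.6456
beam 3: φ=180°, α=15°
  d=(0.9659,0.2588)  start (5,7)  tX=0.7454 tY=2.0478  stride 1/|dx|=1.0353 1/|dy|=3.8637
    cross x-line → (6,7), t=0.7454
    cross x-line → (7,7), t=1.7807 (wall)
  → r_3 = 1.7807
beam 4: φ=270°, α=105°
  d=(-0.2588,0.9659)  start (5,7)  tX=1.0818 tY=0.5487  stride 1/|dx|=3.8637 1/|dy|=1.0353
    cross y-line → (5,8), t=0.5487
    cross x-line → (4,8), t=1.0818
    cross y-line → (4,9), t=1.5840 (wall)
  → r_4 = 1.5840

ranges = [4.4310, 6.6456, 1.7807, 1.5840]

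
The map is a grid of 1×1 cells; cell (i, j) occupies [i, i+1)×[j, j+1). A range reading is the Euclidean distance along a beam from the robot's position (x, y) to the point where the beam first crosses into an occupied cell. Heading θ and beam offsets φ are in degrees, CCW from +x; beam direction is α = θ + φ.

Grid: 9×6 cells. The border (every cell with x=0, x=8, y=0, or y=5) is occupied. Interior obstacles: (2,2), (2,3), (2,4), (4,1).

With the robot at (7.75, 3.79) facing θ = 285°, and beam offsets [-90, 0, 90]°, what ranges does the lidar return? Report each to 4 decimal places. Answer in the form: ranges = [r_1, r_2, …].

ranges = [4.9176, 0.9659, 0.2588]

beam 1: φ=-90°, α=195°
  direction (-0.9659, -0.2588); cell (7,3); t to first gridline: x 0.7765, y 3.0523 (then +1.0353 / +3.8637)
    (6,3) via x @ 0.7765
    (5,3) via x @ 1.8117
    (4,3) via x @ 2.8470
    (4,2) via y @ 3.0523
    (3,2) via x @ 3.8823
    (2,2) via x @ 4.9176  # hit
  → r_1 = 4.9176
beam 2: φ=0°, α=285°
  direction (0.2588, -0.9659); cell (7,3); t to first gridline: x 0.9659, y 0.8179 (then +3.8637 / +1.0353)
    (7,2) via y @ 0.8179
    (8,2) via x @ 0.9659  # hit
  → r_2 = 0.9659
beam 3: φ=90°, α=15°
  direction (0.9659, 0.2588); cell (7,3); t to first gridline: x 0.2588, y 0.8114 (then +1.0353 / +3.8637)
    (8,3) via x @ 0.2588  # hit
  → r_3 = 0.2588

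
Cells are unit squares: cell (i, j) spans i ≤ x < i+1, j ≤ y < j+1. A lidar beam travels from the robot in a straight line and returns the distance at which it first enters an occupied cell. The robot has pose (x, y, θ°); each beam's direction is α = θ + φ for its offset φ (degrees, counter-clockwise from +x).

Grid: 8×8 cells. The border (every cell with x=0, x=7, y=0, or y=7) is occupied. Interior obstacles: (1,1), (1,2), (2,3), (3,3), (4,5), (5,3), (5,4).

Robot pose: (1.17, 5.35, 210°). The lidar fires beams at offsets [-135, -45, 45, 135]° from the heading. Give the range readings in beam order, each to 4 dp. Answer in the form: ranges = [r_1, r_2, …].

beam 1: φ=-135°, α=75°
  dir = (cos 75°, sin 75°) = (0.2588, 0.9659); from cell (1,5)
  next x-line at t=3.2069, next y-line at t=0.6729; Δt_x=3.8637, Δt_y=1.0353
    y: enter (1,6) at t=0.6729
    y: enter (1,7) at t=1.7082 ← occupied
  → r_1 = 1.7082
beam 2: φ=-45°, α=165°
  dir = (cos 165°, sin 165°) = (-0.9659, 0.2588); from cell (1,5)
  next x-line at t=0.1760, next y-line at t=2.5114; Δt_x=1.0353, Δt_y=3.8637
    x: enter (0,5) at t=0.1760 ← occupied
  → r_2 = 0.1760
beam 3: φ=45°, α=255°
  dir = (cos 255°, sin 255°) = (-0.2588, -0.9659); from cell (1,5)
  next x-line at t=0.6568, next y-line at t=0.3623; Δt_x=3.8637, Δt_y=1.0353
    y: enter (1,4) at t=0.3623
    x: enter (0,4) at t=0.6568 ← occupied
  → r_3 = 0.6568
beam 4: φ=135°, α=345°
  dir = (cos 345°, sin 345°) = (0.9659, -0.2588); from cell (1,5)
  next x-line at t=0.8593, next y-line at t=1.3523; Δt_x=1.0353, Δt_y=3.8637
    x: enter (2,5) at t=0.8593
    y: enter (2,4) at t=1.3523
    x: enter (3,4) at t=1.8946
    x: enter (4,4) at t=2.9298
    x: enter (5,4) at t=3.9651 ← occupied
  → r_4 = 3.9651

ranges = [1.7082, 0.1760, 0.6568, 3.9651]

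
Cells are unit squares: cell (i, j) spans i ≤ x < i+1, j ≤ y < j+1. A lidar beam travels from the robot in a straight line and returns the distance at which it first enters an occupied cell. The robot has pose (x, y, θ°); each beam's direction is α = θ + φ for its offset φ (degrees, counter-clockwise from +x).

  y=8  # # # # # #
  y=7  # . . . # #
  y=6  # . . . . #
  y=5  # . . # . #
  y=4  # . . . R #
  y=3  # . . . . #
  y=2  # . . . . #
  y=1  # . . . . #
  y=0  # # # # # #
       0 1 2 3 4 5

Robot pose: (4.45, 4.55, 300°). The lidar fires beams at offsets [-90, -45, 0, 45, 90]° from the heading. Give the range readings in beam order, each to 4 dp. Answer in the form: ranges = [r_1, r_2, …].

ranges = [3.9837, 3.6752, 1.1000, 0.5694, 0.6351]

beam 1: φ=-90°, α=210°
  direction (-0.8660, -0.5000); cell (4,4); t to first gridline: x 0.5196, y 1.1000 (then +1.1547 / +2.0000)
    (3,4) via x @ 0.5196
    (3,3) via y @ 1.1000
    (2,3) via x @ 1.6743
    (1,3) via x @ 2.8290
    (1,2) via y @ 3.1000
    (0,2) via x @ 3.9837  # hit
  → r_1 = 3.9837
beam 2: φ=-45°, α=255°
  direction (-0.2588, -0.9659); cell (4,4); t to first gridline: x 1.7387, y 0.5694 (then +3.8637 / +1.0353)
    (4,3) via y @ 0.5694
    (4,2) via y @ 1.6047
    (3,2) via x @ 1.7387
    (3,1) via y @ 2.6400
    (3,0) via y @ 3.6752  # hit
  → r_2 = 3.6752
beam 3: φ=0°, α=300°
  direction (0.5000, -0.8660); cell (4,4); t to first gridline: x 1.1000, y 0.6351 (then +2.0000 / +1.1547)
    (4,3) via y @ 0.6351
    (5,3) via x @ 1.1000  # hit
  → r_3 = 1.1000
beam 4: φ=45°, α=345°
  direction (0.9659, -0.2588); cell (4,4); t to first gridline: x 0.5694, y 2.1250 (then +1.0353 / +3.8637)
    (5,4) via x @ 0.5694  # hit
  → r_4 = 0.5694
beam 5: φ=90°, α=30°
  direction (0.8660, 0.5000); cell (4,4); t to first gridline: x 0.6351, y 0.9000 (then +1.1547 / +2.0000)
    (5,4) via x @ 0.6351  # hit
  → r_5 = 0.6351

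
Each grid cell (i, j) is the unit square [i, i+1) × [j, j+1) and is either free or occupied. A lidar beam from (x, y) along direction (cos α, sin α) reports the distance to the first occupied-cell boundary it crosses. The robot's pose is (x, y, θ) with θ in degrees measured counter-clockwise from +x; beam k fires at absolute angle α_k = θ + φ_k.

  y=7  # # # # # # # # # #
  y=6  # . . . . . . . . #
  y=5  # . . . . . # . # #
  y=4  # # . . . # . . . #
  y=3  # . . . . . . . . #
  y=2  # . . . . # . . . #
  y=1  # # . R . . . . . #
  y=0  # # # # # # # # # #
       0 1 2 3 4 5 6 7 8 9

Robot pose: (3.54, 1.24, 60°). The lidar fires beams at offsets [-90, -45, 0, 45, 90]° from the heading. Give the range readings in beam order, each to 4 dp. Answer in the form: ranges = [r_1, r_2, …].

ranges = [0.4800, 5.6526, 3.1870, 5.9632, 2.9329]

beam 1: φ=-90°, α=330°
  direction (0.8660, -0.5000); cell (3,1); t to first gridline: x 0.5312, y 0.4800 (then +1.1547 / +2.0000)
    (3,0) via y @ 0.4800  # hit
  → r_1 = 0.4800
beam 2: φ=-45°, α=15°
  direction (0.9659, 0.2588); cell (3,1); t to first gridline: x 0.4762, y 2.9364 (then +1.0353 / +3.8637)
    (4,1) via x @ 0.4762
    (5,1) via x @ 1.5115
    (6,1) via x @ 2.5468
    (6,2) via y @ 2.9364
    (7,2) via x @ 3.5821
    (8,2) via x @ 4.6173
    (9,2) via x @ 5.6526  # hit
  → r_2 = 5.6526
beam 3: φ=0°, α=60°
  direction (0.5000, 0.8660); cell (3,1); t to first gridline: x 0.9200, y 0.8776 (then +2.0000 / +1.1547)
    (3,2) via y @ 0.8776
    (4,2) via x @ 0.9200
    (4,3) via y @ 2.0323
    (5,3) via x @ 2.9200
    (5,4) via y @ 3.1870  # hit
  → r_3 = 3.1870
beam 4: φ=45°, α=105°
  direction (-0.2588, 0.9659); cell (3,1); t to first gridline: x 2.0864, y 0.7868 (then +3.8637 / +1.0353)
    (3,2) via y @ 0.7868
    (3,3) via y @ 1.8221
    (2,3) via x @ 2.0864
    (2,4) via y @ 2.8574
    (2,5) via y @ 3.8926
    (2,6) via y @ 4.9279
    (1,6) via x @ 5.9501
    (1,7) via y @ 5.9632  # hit
  → r_4 = 5.9632
beam 5: φ=90°, α=150°
  direction (-0.8660, 0.5000); cell (3,1); t to first gridline: x 0.6235, y 1.5200 (then +1.1547 / +2.0000)
    (2,1) via x @ 0.6235
    (2,2) via y @ 1.5200
    (1,2) via x @ 1.7782
    (0,2) via x @ 2.9329  # hit
  → r_5 = 2.9329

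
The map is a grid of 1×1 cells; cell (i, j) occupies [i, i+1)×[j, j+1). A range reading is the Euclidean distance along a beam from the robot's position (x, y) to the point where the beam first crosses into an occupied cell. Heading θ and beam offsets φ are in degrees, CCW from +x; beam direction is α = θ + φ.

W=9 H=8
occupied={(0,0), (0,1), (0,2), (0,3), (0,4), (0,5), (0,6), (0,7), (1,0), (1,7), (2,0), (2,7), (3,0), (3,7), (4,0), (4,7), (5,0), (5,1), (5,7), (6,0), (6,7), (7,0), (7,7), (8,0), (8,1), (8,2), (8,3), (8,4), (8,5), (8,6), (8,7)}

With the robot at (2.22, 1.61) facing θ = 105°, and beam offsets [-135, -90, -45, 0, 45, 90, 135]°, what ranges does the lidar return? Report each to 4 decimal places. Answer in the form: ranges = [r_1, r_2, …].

beam 1: φ=-135°, α=330°
  direction (0.8660, -0.5000); cell (2,1); t to first gridline: x 0.9007, y 1.2200 (then +1.1547 / +2.0000)
    (3,1) via x @ 0.9007
    (3,0) via y @ 1.2200  # hit
  → r_1 = 1.2200
beam 2: φ=-90°, α=15°
  direction (0.9659, 0.2588); cell (2,1); t to first gridline: x 0.8075, y 1.5068 (then +1.0353 / +3.8637)
    (3,1) via x @ 0.8075
    (3,2) via y @ 1.5068
    (4,2) via x @ 1.8428
    (5,2) via x @ 2.8781
    (6,2) via x @ 3.9133
    (7,2) via x @ 4.9486
    (7,3) via y @ 5.3705
    (8,3) via x @ 5.9839  # hit
  → r_2 = 5.9839
beam 3: φ=-45°, α=60°
  direction (0.5000, 0.8660); cell (2,1); t to first gridline: x 1.5600, y 0.4503 (then +2.0000 / +1.1547)
    (2,2) via y @ 0.4503
    (3,2) via x @ 1.5600
    (3,3) via y @ 1.6050
    (3,4) via y @ 2.7597
    (4,4) via x @ 3.5600
    (4,5) via y @ 3.9144
    (4,6) via y @ 5.0691
    (5,6) via x @ 5.5600
    (5,7) via y @ 6.2238  # hit
  → r_3 = 6.2238
beam 4: φ=0°, α=105°
  direction (-0.2588, 0.9659); cell (2,1); t to first gridline: x 0.8500, y 0.4038 (then +3.8637 / +1.0353)
    (2,2) via y @ 0.4038
    (1,2) via x @ 0.8500
    (1,3) via y @ 1.4390
    (1,4) via y @ 2.4743
    (1,5) via y @ 3.5096
    (1,6) via y @ 4.5449
    (0,6) via x @ 4.7137  # hit
  → r_4 = 4.7137
beam 5: φ=45°, α=150°
  direction (-0.8660, 0.5000); cell (2,1); t to first gridline: x 0.2540, y 0.7800 (then +1.1547 / +2.0000)
    (1,1) via x @ 0.2540
    (1,2) via y @ 0.7800
    (0,2) via x @ 1.4087  # hit
  → r_5 = 1.4087
beam 6: φ=90°, α=195°
  direction (-0.9659, -0.2588); cell (2,1); t to first gridline: x 0.2278, y 2.3569 (then +1.0353 / +3.8637)
    (1,1) via x @ 0.2278
    (0,1) via x @ 1.2630  # hit
  → r_6 = 1.2630
beam 7: φ=135°, α=240°
  direction (-0.5000, -0.8660); cell (2,1); t to first gridline: x 0.4400, y 0.7044 (then +2.0000 / +1.1547)
    (1,1) via x @ 0.4400
    (1,0) via y @ 0.7044  # hit
  → r_7 = 0.7044

ranges = [1.2200, 5.9839, 6.2238, 4.7137, 1.4087, 1.2630, 0.7044]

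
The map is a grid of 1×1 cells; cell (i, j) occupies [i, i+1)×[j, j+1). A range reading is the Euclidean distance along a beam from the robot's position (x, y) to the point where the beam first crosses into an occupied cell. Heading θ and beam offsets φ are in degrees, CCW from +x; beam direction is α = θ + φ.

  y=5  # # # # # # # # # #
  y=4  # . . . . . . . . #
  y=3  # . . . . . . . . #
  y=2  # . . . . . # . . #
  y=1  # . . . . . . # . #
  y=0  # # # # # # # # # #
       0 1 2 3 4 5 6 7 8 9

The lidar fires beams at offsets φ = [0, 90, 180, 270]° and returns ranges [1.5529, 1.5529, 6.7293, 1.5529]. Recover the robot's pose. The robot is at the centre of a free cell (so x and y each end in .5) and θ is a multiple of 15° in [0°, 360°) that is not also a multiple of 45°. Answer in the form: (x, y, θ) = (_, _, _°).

Candidates: 30 free-cell centres × 16 headings = 480 poses. Raycast each; keep the one whose scan matches to 4 dp.
  (1.5, 2.5, 60°): beam 1 = 2.8868 ≠ 1.5529 ✗
  (4.5, 3.5, 255°): beam 1 = 2.5882 ≠ 1.5529 ✗
  (8.5, 3.5, 210°): beam 1 = 1.7321 ≠ 1.5529 ✗
  …
  (7.5, 3.5, 15°): r_1=1.5529, r_2=1.5529, r_3=6.7293, r_4=1.5529 — all match ✓
Unique over the lattice → pose = (7.5, 3.5, 15°).

(x, y, θ) = (7.5, 3.5, 15°)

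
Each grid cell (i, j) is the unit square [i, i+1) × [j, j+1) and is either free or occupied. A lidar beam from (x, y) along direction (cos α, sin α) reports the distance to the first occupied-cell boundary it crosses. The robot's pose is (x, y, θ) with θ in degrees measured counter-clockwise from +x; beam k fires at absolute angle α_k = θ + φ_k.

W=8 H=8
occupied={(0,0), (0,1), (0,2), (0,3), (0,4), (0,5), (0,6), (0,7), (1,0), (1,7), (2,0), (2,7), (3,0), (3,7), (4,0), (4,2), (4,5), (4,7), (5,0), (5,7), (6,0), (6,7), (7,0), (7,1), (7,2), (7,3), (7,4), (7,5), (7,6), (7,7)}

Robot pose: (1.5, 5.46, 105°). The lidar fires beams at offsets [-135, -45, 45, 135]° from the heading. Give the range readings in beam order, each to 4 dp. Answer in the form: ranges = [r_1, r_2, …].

ranges = [6.3509, 1.7782, 0.5774, 1.0000]

beam 1: φ=-135°, α=330°
  cosα=0.8660 sinα=-0.5000 | (1,5) | tMaxX 0.5774 tMaxY 0.9200 | tΔX 1.1547 tΔY 2.0000
    t=0.5774 [x] (2,5)
    t=0.9200 [y] (2,4)
    t=1.7321 [x] (3,4)
    t=2.8868 [x] (4,4)
    t=2.9200 [y] (4,3)
    t=4.0415 [x] (5,3)
    t=4.9200 [y] (5,2)
    t=5.1962 [x] (6,2)
    t=6.3509 [x] (7,2) — stop
  → r_1 = 6.3509
beam 2: φ=-45°, α=60°
  cosα=0.5000 sinα=0.8660 | (1,5) | tMaxX 1.0000 tMaxY 0.6235 | tΔX 2.0000 tΔY 1.1547
    t=0.6235 [y] (1,6)
    t=1.0000 [x] (2,6)
    t=1.7782 [y] (2,7) — stop
  → r_2 = 1.7782
beam 3: φ=45°, α=150°
  cosα=-0.8660 sinα=0.5000 | (1,5) | tMaxX 0.5774 tMaxY 1.0800 | tΔX 1.1547 tΔY 2.0000
    t=0.5774 [x] (0,5) — stop
  → r_3 = 0.5774
beam 4: φ=135°, α=240°
  cosα=-0.5000 sinα=-0.8660 | (1,5) | tMaxX 1.0000 tMaxY 0.5312 | tΔX 2.0000 tΔY 1.1547
    t=0.5312 [y] (1,4)
    t=1.0000 [x] (0,4) — stop
  → r_4 = 1.0000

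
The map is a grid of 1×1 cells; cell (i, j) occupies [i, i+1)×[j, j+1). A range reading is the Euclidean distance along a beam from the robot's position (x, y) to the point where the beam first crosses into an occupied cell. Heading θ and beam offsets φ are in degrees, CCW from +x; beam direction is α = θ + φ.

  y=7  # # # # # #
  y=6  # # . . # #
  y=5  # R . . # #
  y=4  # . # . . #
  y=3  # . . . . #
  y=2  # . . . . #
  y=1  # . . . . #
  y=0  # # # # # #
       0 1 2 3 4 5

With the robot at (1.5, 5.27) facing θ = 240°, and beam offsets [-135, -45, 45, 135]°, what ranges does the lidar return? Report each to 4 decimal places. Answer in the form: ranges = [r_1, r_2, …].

beam 1: φ=-135°, α=105°
  d=(-0.2588,0.9659)  start (1,5)  tX=1.9319 tY=0.7558  stride 1/|dx|=3.8637 1/|dy|=1.0353
    cross y-line → (1,6), t=0.7558 (wall)
  → r_1 = 0.7558
beam 2: φ=-45°, α=195°
  d=(-0.9659,-0.2588)  start (1,5)  tX=0.5176 tY=1.0432  stride 1/|dx|=1.0353 1/|dy|=3.8637
    cross x-line → (0,5), t=0.5176 (wall)
  → r_2 = 0.5176
beam 3: φ=45°, α=285°
  d=(0.2588,-0.9659)  start (1,5)  tX=1.9319 tY=0.2795  stride 1/|dx|=3.8637 1/|dy|=1.0353
    cross y-line → (1,4), t=0.2795
    cross y-line → (1,3), t=1.3148
    cross x-line → (2,3), t=1.9319
    cross y-line → (2,2), t=2.3501
    cross y-line → (2,1), t=3.3854
    cross y-line → (2,0), t=4.4206 (wall)
  → r_3 = 4.4206
beam 4: φ=135°, α=15°
  d=(0.9659,0.2588)  start (1,5)  tX=0.5176 tY=2.8205  stride 1/|dx|=1.0353 1/|dy|=3.8637
    cross x-line → (2,5), t=0.5176
    cross x-line → (3,5), t=1.5529
    cross x-line → (4,5), t=2.5882 (wall)
  → r_4 = 2.5882

ranges = [0.7558, 0.5176, 4.4206, 2.5882]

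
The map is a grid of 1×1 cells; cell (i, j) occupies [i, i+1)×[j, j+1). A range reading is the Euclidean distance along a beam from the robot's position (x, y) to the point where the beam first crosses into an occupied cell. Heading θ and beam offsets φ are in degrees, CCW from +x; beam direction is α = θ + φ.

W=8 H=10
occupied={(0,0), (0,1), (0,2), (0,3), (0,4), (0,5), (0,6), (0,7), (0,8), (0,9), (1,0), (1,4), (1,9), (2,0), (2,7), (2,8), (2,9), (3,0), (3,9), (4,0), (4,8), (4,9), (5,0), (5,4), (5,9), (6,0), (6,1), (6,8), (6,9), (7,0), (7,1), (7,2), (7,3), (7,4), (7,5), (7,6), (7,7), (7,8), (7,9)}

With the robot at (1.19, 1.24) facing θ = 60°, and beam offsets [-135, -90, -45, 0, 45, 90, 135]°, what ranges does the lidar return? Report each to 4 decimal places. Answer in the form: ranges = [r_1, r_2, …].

ranges = [0.2485, 0.4800, 6.0150, 8.9605, 0.7341, 0.2194, 0.1967]

beam 1: φ=-135°, α=285°
  d=(0.2588,-0.9659)  start (1,1)  tX=3.1296 tY=0.2485  stride 1/|dx|=3.8637 1/|dy|=1.0353
    cross y-line → (1,0), t=0.2485 (wall)
  → r_1 = 0.2485
beam 2: φ=-90°, α=330°
  d=(0.8660,-0.5000)  start (1,1)  tX=0.9353 tY=0.4800  stride 1/|dx|=1.1547 1/|dy|=2.0000
    cross y-line → (1,0), t=0.4800 (wall)
  → r_2 = 0.4800
beam 3: φ=-45°, α=15°
  d=(0.9659,0.2588)  start (1,1)  tX=0.8386 tY=2.9364  stride 1/|dx|=1.0353 1/|dy|=3.8637
    cross x-line → (2,1), t=0.8386
    cross x-line → (3,1), t=1.8738
    cross x-line → (4,1), t=2.9091
    cross y-line → (4,2), t=2.9364
    cross x-line → (5,2), t=3.9444
    cross x-line → (6,2), t=4.9797
    cross x-line → (7,2), t=6.0150 (wall)
  → r_3 = 6.0150
beam 4: φ=0°, α=60°
  d=(0.5000,0.8660)  start (1,1)  tX=1.6200 tY=0.8776  stride 1/|dx|=2.0000 1/|dy|=1.1547
    cross y-line → (1,2), t=0.8776
    cross x-line → (2,2), t=1.6200
    cross y-line → (2,3), t=2.0323
    cross y-line → (2,4), t=3.1870
    cross x-line → (3,4), t=3.6200
    cross y-line → (3,5), t=4.3417
    cross y-line → (3,6), t=5.4964
    cross x-line → (4,6), t=5.6200
    cross y-line → (4,7), t=6.6511
    cross x-line → (5,7), t=7.6200
    cross y-line → (5,8), t=7.8058
    cross y-line → (5,9), t=8.9605 (wall)
  → r_4 = 8.9605
beam 5: φ=45°, α=105°
  d=(-0.2588,0.9659)  start (1,1)  tX=0.7341 tY=0.7868  stride 1/|dx|=3.8637 1/|dy|=1.0353
    cross x-line → (0,1), t=0.7341 (wall)
  → r_5 = 0.7341
beam 6: φ=90°, α=150°
  d=(-0.8660,0.5000)  start (1,1)  tX=0.2194 tY=1.5200  stride 1/|dx|=1.1547 1/|dy|=2.0000
    cross x-line → (0,1), t=0.2194 (wall)
  → r_6 = 0.2194
beam 7: φ=135°, α=195°
  d=(-0.9659,-0.2588)  start (1,1)  tX=0.1967 tY=0.9273  stride 1/|dx|=1.0353 1/|dy|=3.8637
    cross x-line → (0,1), t=0.1967 (wall)
  → r_7 = 0.1967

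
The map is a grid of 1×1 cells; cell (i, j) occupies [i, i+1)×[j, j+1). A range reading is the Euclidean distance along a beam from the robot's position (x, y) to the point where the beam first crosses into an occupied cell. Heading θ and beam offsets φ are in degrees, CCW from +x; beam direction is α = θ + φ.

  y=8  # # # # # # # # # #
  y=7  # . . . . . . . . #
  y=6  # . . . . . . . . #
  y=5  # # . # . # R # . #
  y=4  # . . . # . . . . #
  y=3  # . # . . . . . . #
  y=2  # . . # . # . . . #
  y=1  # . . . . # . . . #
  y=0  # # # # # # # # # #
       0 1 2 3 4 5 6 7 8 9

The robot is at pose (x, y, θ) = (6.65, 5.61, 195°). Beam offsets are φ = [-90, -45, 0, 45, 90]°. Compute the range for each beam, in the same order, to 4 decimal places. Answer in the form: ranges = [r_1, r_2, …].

beam 1: φ=-90°, α=105°
  d=(-0.2588,0.9659)  start (6,5)  tX=2.5114 tY=0.4038  stride 1/|dx|=3.8637 1/|dy|=1.0353
    cross y-line → (6,6), t=0.4038
    cross y-line → (6,7), t=1.4390
    cross y-line → (6,8), t=2.4743 (wall)
  → r_1 = 2.4743
beam 2: φ=-45°, α=150°
  d=(-0.8660,0.5000)  start (6,5)  tX=0.7506 tY=0.7800  stride 1/|dx|=1.1547 1/|dy|=2.0000
    cross x-line → (5,5), t=0.7506 (wall)
  → r_2 = 0.7506
beam 3: φ=0°, α=195°
  d=(-0.9659,-0.2588)  start (6,5)  tX=0.6729 tY=2.3569  stride 1/|dx|=1.0353 1/|dy|=3.8637
    cross x-line → (5,5), t=0.6729 (wall)
  → r_3 = 0.6729
beam 4: φ=45°, α=240°
  d=(-0.5000,-0.8660)  start (6,5)  tX=1.3000 tY=0.7044  stride 1/|dx|=2.0000 1/|dy|=1.1547
    cross y-line → (6,4), t=0.7044
    cross x-line → (5,4), t=1.3000
    cross y-line → (5,3), t=1.8591
    cross y-line → (5,2), t=3.0138 (wall)
  → r_4 = 3.0138
beam 5: φ=90°, α=285°
  d=(0.2588,-0.9659)  start (6,5)  tX=1.3523 tY=0.6315  stride 1/|dx|=3.8637 1/|dy|=1.0353
    cross y-line → (6,4), t=0.6315
    cross x-line → (7,4), t=1.3523
    cross y-line → (7,3), t=1.6668
    cross y-line → (7,2), t=2.7021
    cross y-line → (7,1), t=3.7373
    cross y-line → (7,0), t=4.7726 (wall)
  → r_5 = 4.7726

ranges = [2.4743, 0.7506, 0.6729, 3.0138, 4.7726]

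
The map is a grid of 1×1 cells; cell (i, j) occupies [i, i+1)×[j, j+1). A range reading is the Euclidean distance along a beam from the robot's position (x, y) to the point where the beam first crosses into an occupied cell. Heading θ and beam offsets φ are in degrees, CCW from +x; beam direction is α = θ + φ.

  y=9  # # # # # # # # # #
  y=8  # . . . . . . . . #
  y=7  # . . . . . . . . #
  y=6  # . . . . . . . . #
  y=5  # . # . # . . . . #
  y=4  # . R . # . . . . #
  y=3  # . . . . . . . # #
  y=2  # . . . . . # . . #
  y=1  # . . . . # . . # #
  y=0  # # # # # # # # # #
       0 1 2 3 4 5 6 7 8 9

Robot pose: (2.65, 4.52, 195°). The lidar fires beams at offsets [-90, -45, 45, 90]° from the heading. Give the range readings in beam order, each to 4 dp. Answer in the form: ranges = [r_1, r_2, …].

beam 1: φ=-90°, α=105°
  dir = (cos 105°, sin 105°) = (-0.2588, 0.9659); from cell (2,4)
  next x-line at t=2.5114, next y-line at t=0.4969; Δt_x=3.8637, Δt_y=1.0353
    y: enter (2,5) at t=0.4969 ← occupied
  → r_1 = 0.4969
beam 2: φ=-45°, α=150°
  dir = (cos 150°, sin 150°) = (-0.8660, 0.5000); from cell (2,4)
  next x-line at t=0.7506, next y-line at t=0.9600; Δt_x=1.1547, Δt_y=2.0000
    x: enter (1,4) at t=0.7506
    y: enter (1,5) at t=0.9600
    x: enter (0,5) at t=1.9053 ← occupied
  → r_2 = 1.9053
beam 3: φ=45°, α=240°
  dir = (cos 240°, sin 240°) = (-0.5000, -0.8660); from cell (2,4)
  next x-line at t=1.3000, next y-line at t=0.6004; Δt_x=2.0000, Δt_y=1.1547
    y: enter (2,3) at t=0.6004
    x: enter (1,3) at t=1.3000
    y: enter (1,2) at t=1.7551
    y: enter (1,1) at t=2.9098
    x: enter (0,1) at t=3.3000 ← occupied
  → r_3 = 3.3000
beam 4: φ=90°, α=285°
  dir = (cos 285°, sin 285°) = (0.2588, -0.9659); from cell (2,4)
  next x-line at t=1.3523, next y-line at t=0.5383; Δt_x=3.8637, Δt_y=1.0353
    y: enter (2,3) at t=0.5383
    x: enter (3,3) at t=1.3523
    y: enter (3,2) at t=1.5736
    y: enter (3,1) at t=2.6089
    y: enter (3,0) at t=3.6442 ← occupied
  → r_4 = 3.6442

ranges = [0.4969, 1.9053, 3.3000, 3.6442]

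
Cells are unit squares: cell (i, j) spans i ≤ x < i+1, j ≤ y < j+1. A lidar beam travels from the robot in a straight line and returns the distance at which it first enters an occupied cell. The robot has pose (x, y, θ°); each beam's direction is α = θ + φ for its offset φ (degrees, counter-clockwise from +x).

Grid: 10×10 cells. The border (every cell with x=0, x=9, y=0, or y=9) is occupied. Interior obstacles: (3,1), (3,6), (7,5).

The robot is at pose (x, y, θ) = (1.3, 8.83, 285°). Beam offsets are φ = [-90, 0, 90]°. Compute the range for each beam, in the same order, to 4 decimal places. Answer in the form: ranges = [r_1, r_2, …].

beam 1: φ=-90°, α=195°
  d=(-0.9659,-0.2588)  start (1,8)  tX=0.3106 tY=3.2069  stride 1/|dx|=1.0353 1/|dy|=3.8637
    cross x-line → (0,8), t=0.3106 (wall)
  → r_1 = 0.3106
beam 2: φ=0°, α=285°
  d=(0.2588,-0.9659)  start (1,8)  tX=2.7046 tY=0.8593  stride 1/|dx|=3.8637 1/|dy|=1.0353
    cross y-line → (1,7), t=0.8593
    cross y-line → (1,6), t=1.8946
    cross x-line → (2,6), t=2.7046
    cross y-line → (2,5), t=2.9298
    cross y-line → (2,4), t=3.9651
    cross y-line → (2,3), t=5.0004
    cross y-line → (2,2), t=6.0357
    cross x-line → (3,2), t=6.5683
    cross y-line → (3,1), t=7.0709 (wall)
  → r_2 = 7.0709
beam 3: φ=90°, α=15°
  d=(0.9659,0.2588)  start (1,8)  tX=0.7247 tY=0.6568  stride 1/|dx|=1.0353 1/|dy|=3.8637
    cross y-line → (1,9), t=0.6568 (wall)
  → r_3 = 0.6568

ranges = [0.3106, 7.0709, 0.6568]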